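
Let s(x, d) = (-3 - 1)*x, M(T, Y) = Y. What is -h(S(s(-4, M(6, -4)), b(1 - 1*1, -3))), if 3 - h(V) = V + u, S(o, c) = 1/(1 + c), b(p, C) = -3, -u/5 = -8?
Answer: 73/2 ≈ 36.500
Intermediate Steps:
u = 40 (u = -5*(-8) = 40)
s(x, d) = -4*x
h(V) = -37 - V (h(V) = 3 - (V + 40) = 3 - (40 + V) = 3 + (-40 - V) = -37 - V)
-h(S(s(-4, M(6, -4)), b(1 - 1*1, -3))) = -(-37 - 1/(1 - 3)) = -(-37 - 1/(-2)) = -(-37 - 1*(-1/2)) = -(-37 + 1/2) = -1*(-73/2) = 73/2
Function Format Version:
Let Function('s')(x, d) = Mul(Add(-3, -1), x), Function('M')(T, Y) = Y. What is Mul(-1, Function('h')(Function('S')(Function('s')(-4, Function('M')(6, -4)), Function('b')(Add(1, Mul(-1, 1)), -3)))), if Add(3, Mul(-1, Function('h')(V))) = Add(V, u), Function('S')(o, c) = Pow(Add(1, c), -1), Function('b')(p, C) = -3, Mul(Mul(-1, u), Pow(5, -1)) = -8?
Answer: Rational(73, 2) ≈ 36.500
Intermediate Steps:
u = 40 (u = Mul(-5, -8) = 40)
Function('s')(x, d) = Mul(-4, x)
Function('h')(V) = Add(-37, Mul(-1, V)) (Function('h')(V) = Add(3, Mul(-1, Add(V, 40))) = Add(3, Mul(-1, Add(40, V))) = Add(3, Add(-40, Mul(-1, V))) = Add(-37, Mul(-1, V)))
Mul(-1, Function('h')(Function('S')(Function('s')(-4, Function('M')(6, -4)), Function('b')(Add(1, Mul(-1, 1)), -3)))) = Mul(-1, Add(-37, Mul(-1, Pow(Add(1, -3), -1)))) = Mul(-1, Add(-37, Mul(-1, Pow(-2, -1)))) = Mul(-1, Add(-37, Mul(-1, Rational(-1, 2)))) = Mul(-1, Add(-37, Rational(1, 2))) = Mul(-1, Rational(-73, 2)) = Rational(73, 2)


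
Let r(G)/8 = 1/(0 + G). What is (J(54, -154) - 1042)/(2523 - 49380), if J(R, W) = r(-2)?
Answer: 1046/46857 ≈ 0.022323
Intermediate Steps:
r(G) = 8/G (r(G) = 8/(0 + G) = 8/G)
J(R, W) = -4 (J(R, W) = 8/(-2) = 8*(-½) = -4)
(J(54, -154) - 1042)/(2523 - 49380) = (-4 - 1042)/(2523 - 49380) = -1046/(-46857) = -1046*(-1/46857) = 1046/46857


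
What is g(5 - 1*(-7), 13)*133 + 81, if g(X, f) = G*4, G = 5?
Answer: 2741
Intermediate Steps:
g(X, f) = 20 (g(X, f) = 5*4 = 20)
g(5 - 1*(-7), 13)*133 + 81 = 20*133 + 81 = 2660 + 81 = 2741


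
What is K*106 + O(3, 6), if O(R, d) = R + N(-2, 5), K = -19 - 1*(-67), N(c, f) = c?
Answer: 5089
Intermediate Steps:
K = 48 (K = -19 + 67 = 48)
O(R, d) = -2 + R (O(R, d) = R - 2 = -2 + R)
K*106 + O(3, 6) = 48*106 + (-2 + 3) = 5088 + 1 = 5089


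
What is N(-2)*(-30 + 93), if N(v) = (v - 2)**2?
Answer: 1008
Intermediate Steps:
N(v) = (-2 + v)**2
N(-2)*(-30 + 93) = (-2 - 2)**2*(-30 + 93) = (-4)**2*63 = 16*63 = 1008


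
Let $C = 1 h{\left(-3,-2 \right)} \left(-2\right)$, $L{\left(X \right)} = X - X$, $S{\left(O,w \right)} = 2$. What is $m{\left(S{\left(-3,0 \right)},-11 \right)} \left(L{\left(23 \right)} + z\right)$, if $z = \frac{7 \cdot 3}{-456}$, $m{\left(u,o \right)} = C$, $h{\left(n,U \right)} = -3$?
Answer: $- \frac{21}{76} \approx -0.27632$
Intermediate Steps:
$L{\left(X \right)} = 0$
$C = 6$ ($C = 1 \left(-3\right) \left(-2\right) = \left(-3\right) \left(-2\right) = 6$)
$m{\left(u,o \right)} = 6$
$z = - \frac{7}{152}$ ($z = 21 \left(- \frac{1}{456}\right) = - \frac{7}{152} \approx -0.046053$)
$m{\left(S{\left(-3,0 \right)},-11 \right)} \left(L{\left(23 \right)} + z\right) = 6 \left(0 - \frac{7}{152}\right) = 6 \left(- \frac{7}{152}\right) = - \frac{21}{76}$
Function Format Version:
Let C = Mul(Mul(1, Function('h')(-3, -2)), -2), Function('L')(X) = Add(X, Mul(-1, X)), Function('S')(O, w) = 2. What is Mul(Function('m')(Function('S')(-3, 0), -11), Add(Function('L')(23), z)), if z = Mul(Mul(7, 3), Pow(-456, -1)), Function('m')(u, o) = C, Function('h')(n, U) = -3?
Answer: Rational(-21, 76) ≈ -0.27632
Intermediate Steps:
Function('L')(X) = 0
C = 6 (C = Mul(Mul(1, -3), -2) = Mul(-3, -2) = 6)
Function('m')(u, o) = 6
z = Rational(-7, 152) (z = Mul(21, Rational(-1, 456)) = Rational(-7, 152) ≈ -0.046053)
Mul(Function('m')(Function('S')(-3, 0), -11), Add(Function('L')(23), z)) = Mul(6, Add(0, Rational(-7, 152))) = Mul(6, Rational(-7, 152)) = Rational(-21, 76)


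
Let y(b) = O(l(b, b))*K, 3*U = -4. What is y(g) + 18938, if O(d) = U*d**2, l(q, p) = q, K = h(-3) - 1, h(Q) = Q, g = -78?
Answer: 51386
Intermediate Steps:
K = -4 (K = -3 - 1 = -4)
U = -4/3 (U = (1/3)*(-4) = -4/3 ≈ -1.3333)
O(d) = -4*d**2/3
y(b) = 16*b**2/3 (y(b) = -4*b**2/3*(-4) = 16*b**2/3)
y(g) + 18938 = (16/3)*(-78)**2 + 18938 = (16/3)*6084 + 18938 = 32448 + 18938 = 51386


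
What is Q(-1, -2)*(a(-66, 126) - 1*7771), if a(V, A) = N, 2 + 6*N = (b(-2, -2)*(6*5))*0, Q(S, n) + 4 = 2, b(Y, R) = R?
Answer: 46628/3 ≈ 15543.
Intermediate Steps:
Q(S, n) = -2 (Q(S, n) = -4 + 2 = -2)
N = -⅓ (N = -⅓ + (-12*5*0)/6 = -⅓ + (-2*30*0)/6 = -⅓ + (-60*0)/6 = -⅓ + (⅙)*0 = -⅓ + 0 = -⅓ ≈ -0.33333)
a(V, A) = -⅓
Q(-1, -2)*(a(-66, 126) - 1*7771) = -2*(-⅓ - 1*7771) = -2*(-⅓ - 7771) = -2*(-23314/3) = 46628/3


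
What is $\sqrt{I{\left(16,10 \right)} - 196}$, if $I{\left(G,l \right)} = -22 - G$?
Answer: $3 i \sqrt{26} \approx 15.297 i$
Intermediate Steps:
$\sqrt{I{\left(16,10 \right)} - 196} = \sqrt{\left(-22 - 16\right) - 196} = \sqrt{-38 - 196} = \sqrt{-234} = 3 i \sqrt{26}$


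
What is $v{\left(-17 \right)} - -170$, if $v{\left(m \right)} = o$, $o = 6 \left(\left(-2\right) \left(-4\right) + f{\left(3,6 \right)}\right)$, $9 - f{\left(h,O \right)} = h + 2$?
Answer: $242$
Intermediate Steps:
$f{\left(h,O \right)} = 7 - h$ ($f{\left(h,O \right)} = 9 - \left(h + 2\right) = 9 - \left(2 + h\right) = 7 - h$)
$o = 72$ ($o = 6 \left(\left(-2\right) \left(-4\right) + \left(7 - 3\right)\right) = 6 \left(8 + \left(7 - 3\right)\right) = 6 \left(8 + 4\right) = 6 \cdot 12 = 72$)
$v{\left(m \right)} = 72$
$v{\left(-17 \right)} - -170 = 72 - -170 = 72 + 170 = 242$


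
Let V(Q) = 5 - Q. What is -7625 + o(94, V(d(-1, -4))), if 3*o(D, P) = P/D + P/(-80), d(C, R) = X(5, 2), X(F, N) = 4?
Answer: -86010007/11280 ≈ -7625.0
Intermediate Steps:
d(C, R) = 4
o(D, P) = -P/240 + P/(3*D) (o(D, P) = (P/D + P/(-80))/3 = (P/D + P*(-1/80))/3 = (P/D - P/80)/3 = (-P/80 + P/D)/3 = -P/240 + P/(3*D))
-7625 + o(94, V(d(-1, -4))) = -7625 + (1/240)*(5 - 1*4)*(80 - 1*94)/94 = -7625 + (1/240)*(5 - 4)*(1/94)*(80 - 94) = -7625 + (1/240)*1*(1/94)*(-14) = -7625 - 7/11280 = -86010007/11280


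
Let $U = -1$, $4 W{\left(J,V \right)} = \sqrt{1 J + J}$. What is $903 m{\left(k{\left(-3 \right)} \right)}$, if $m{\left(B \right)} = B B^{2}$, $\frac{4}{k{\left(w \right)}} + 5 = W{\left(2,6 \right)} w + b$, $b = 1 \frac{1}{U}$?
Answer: $- \frac{154112}{1125} \approx -136.99$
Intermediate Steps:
$W{\left(J,V \right)} = \frac{\sqrt{2} \sqrt{J}}{4}$ ($W{\left(J,V \right)} = \frac{\sqrt{1 J + J}}{4} = \frac{\sqrt{J + J}}{4} = \frac{\sqrt{2 J}}{4} = \frac{\sqrt{2} \sqrt{J}}{4}$)
$b = -1$ ($b = 1 \frac{1}{-1} = 1 \left(-1\right) = -1$)
$k{\left(w \right)} = \frac{4}{-6 + \frac{w}{2}}$ ($k{\left(w \right)} = \frac{4}{-5 + \left(\frac{\sqrt{2} \sqrt{2}}{4} w - 1\right)} = \frac{4}{-5 + \left(\frac{w}{2} - 1\right)} = \frac{4}{-5 + \left(-1 + \frac{w}{2}\right)} = \frac{4}{-6 + \frac{w}{2}}$)
$m{\left(B \right)} = B^{3}$
$903 m{\left(k{\left(-3 \right)} \right)} = 903 \left(\frac{8}{-12 - 3}\right)^{3} = 903 \left(\frac{8}{-15}\right)^{3} = 903 \left(8 \left(- \frac{1}{15}\right)\right)^{3} = 903 \left(- \frac{8}{15}\right)^{3} = 903 \left(- \frac{512}{3375}\right) = - \frac{154112}{1125}$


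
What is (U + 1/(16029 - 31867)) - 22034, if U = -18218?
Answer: -637511177/15838 ≈ -40252.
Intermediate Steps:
(U + 1/(16029 - 31867)) - 22034 = (-18218 + 1/(16029 - 31867)) - 22034 = (-18218 + 1/(-15838)) - 22034 = (-18218 - 1/15838) - 22034 = -288536685/15838 - 22034 = -637511177/15838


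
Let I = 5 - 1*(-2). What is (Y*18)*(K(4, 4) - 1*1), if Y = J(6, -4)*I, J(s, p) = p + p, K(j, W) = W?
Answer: -3024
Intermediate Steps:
I = 7 (I = 5 + 2 = 7)
J(s, p) = 2*p
Y = -56 (Y = (2*(-4))*7 = -8*7 = -56)
(Y*18)*(K(4, 4) - 1*1) = (-56*18)*(4 - 1*1) = -1008*(4 - 1) = -1008*3 = -3024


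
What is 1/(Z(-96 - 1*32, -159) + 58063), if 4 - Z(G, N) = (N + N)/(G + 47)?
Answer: 27/1567703 ≈ 1.7223e-5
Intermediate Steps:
Z(G, N) = 4 - 2*N/(47 + G) (Z(G, N) = 4 - (N + N)/(G + 47) = 4 - 2*N/(47 + G))
1/(Z(-96 - 1*32, -159) + 58063) = 1/(2*(94 - 1*(-159) + 2*(-96 - 1*32))/(47 + (-96 - 1*32)) + 58063) = 1/(2*(94 + 159 + 2*(-96 - 32))/(47 + (-96 - 32)) + 58063) = 1/(2*(94 + 159 + 2*(-128))/(47 - 128) + 58063) = 1/(2*(94 + 159 - 256)/(-81) + 58063) = 1/(2*(-1/81)*(-3) + 58063) = 1/(2/27 + 58063) = 1/(1567703/27) = 27/1567703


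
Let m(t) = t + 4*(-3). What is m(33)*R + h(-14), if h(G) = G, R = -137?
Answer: -2891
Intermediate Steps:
m(t) = -12 + t (m(t) = t - 12 = -12 + t)
m(33)*R + h(-14) = (-12 + 33)*(-137) - 14 = 21*(-137) - 14 = -2877 - 14 = -2891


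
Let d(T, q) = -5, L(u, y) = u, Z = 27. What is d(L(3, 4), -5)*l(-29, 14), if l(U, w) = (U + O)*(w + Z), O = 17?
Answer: 2460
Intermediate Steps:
l(U, w) = (17 + U)*(27 + w) (l(U, w) = (U + 17)*(w + 27) = (17 + U)*(27 + w))
d(L(3, 4), -5)*l(-29, 14) = -5*(459 + 17*14 + 27*(-29) - 29*14) = -5*(459 + 238 - 783 - 406) = -5*(-492) = 2460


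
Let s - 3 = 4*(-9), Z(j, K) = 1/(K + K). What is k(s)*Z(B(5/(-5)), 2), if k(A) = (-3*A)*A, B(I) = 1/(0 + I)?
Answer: -3267/4 ≈ -816.75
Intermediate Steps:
B(I) = 1/I
Z(j, K) = 1/(2*K)
s = -33 (s = 3 + 4*(-9) = 3 - 36 = -33)
k(A) = -3*A²
k(s)*Z(B(5/(-5)), 2) = (-3*(-33)²)*((½)/2) = (-3*1089)*((½)*(½)) = -3267*¼ = -3267/4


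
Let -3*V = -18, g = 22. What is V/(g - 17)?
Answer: 6/5 ≈ 1.2000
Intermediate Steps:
V = 6 (V = -⅓*(-18) = 6)
V/(g - 17) = 6/(22 - 17) = 6/5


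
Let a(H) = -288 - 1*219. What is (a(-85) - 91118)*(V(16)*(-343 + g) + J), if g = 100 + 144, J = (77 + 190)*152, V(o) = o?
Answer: -3573375000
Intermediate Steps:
a(H) = -507 (a(H) = -288 - 219 = -507)
J = 40584 (J = 267*152 = 40584)
g = 244
(a(-85) - 91118)*(V(16)*(-343 + g) + J) = (-507 - 91118)*(16*(-343 + 244) + 40584) = -91625*(16*(-99) + 40584) = -91625*(-1584 + 40584) = -91625*39000 = -3573375000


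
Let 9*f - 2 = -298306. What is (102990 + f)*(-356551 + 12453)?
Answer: -216302067388/9 ≈ -2.4034e+10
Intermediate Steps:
f = -298304/9 (f = 2/9 + (⅑)*(-298306) = 2/9 - 298306/9 = -298304/9 ≈ -33145.)
(102990 + f)*(-356551 + 12453) = (102990 - 298304/9)*(-356551 + 12453) = (628606/9)*(-344098) = -216302067388/9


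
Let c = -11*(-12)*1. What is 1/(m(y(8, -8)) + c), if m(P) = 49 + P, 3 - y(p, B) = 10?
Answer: 1/174 ≈ 0.0057471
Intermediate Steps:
y(p, B) = -7 (y(p, B) = 3 - 1*10 = 3 - 10 = -7)
c = 132 (c = 132*1 = 132)
1/(m(y(8, -8)) + c) = 1/((49 - 7) + 132) = 1/(42 + 132) = 1/174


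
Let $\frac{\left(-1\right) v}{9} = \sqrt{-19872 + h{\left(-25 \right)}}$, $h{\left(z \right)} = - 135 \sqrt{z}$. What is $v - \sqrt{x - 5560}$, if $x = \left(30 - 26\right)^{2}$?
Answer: $- 27 \sqrt{-2208 - 75 i} - 6 i \sqrt{154} \approx -21.544 + 1194.4 i$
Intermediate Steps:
$x = 16$ ($x = 4^{2} = 16$)
$v = - 9 \sqrt{-19872 - 675 i}$ ($v = - 9 \sqrt{-19872 - 135 \sqrt{-25}} = - 9 \sqrt{-19872 - 135 \cdot 5 i} = - 9 \sqrt{-19872 - 675 i} \approx -21.544 + 1268.9 i$)
$v - \sqrt{x - 5560} = - 27 \sqrt{-2208 - 75 i} - \sqrt{16 - 5560} = - 27 \sqrt{-2208 - 75 i} - \sqrt{-5544} = - 27 \sqrt{-2208 - 75 i} - 6 i \sqrt{154}$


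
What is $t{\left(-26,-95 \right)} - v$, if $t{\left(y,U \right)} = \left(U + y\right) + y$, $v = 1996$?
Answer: $-2143$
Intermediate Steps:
$t{\left(y,U \right)} = U + 2 y$
$t{\left(-26,-95 \right)} - v = \left(-95 + 2 \left(-26\right)\right) - 1996 = \left(-95 - 52\right) - 1996 = -147 - 1996 = -2143$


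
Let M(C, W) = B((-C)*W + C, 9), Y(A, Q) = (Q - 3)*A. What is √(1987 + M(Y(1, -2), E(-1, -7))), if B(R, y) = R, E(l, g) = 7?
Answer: √2017 ≈ 44.911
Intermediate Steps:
Y(A, Q) = A*(-3 + Q) (Y(A, Q) = (-3 + Q)*A = A*(-3 + Q))
M(C, W) = C - C*W (M(C, W) = (-C)*W + C = -C*W + C = C - C*W)
√(1987 + M(Y(1, -2), E(-1, -7))) = √(1987 + (1*(-3 - 2))*(1 - 1*7)) = √(1987 + (1*(-5))*(1 - 7)) = √(1987 - 5*(-6)) = √(1987 + 30) = √2017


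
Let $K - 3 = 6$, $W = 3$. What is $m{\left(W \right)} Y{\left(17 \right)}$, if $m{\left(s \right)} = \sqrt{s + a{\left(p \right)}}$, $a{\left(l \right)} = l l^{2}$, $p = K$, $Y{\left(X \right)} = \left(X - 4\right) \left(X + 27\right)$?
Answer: $1144 \sqrt{183} \approx 15476.0$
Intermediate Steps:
$Y{\left(X \right)} = \left(-4 + X\right) \left(27 + X\right)$
$K = 9$ ($K = 3 + 6 = 9$)
$p = 9$
$a{\left(l \right)} = l^{3}$
$m{\left(s \right)} = \sqrt{729 + s}$ ($m{\left(s \right)} = \sqrt{s + 9^{3}} = \sqrt{s + 729} = \sqrt{729 + s}$)
$m{\left(W \right)} Y{\left(17 \right)} = \sqrt{729 + 3} \left(-108 + 17^{2} + 23 \cdot 17\right) = \sqrt{732} \left(-108 + 289 + 391\right) = 2 \sqrt{183} \cdot 572 = 1144 \sqrt{183}$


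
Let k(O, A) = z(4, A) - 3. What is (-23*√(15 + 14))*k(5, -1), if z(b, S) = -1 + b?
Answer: 0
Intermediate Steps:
k(O, A) = 0 (k(O, A) = (-1 + 4) - 3 = 3 - 3 = 0)
(-23*√(15 + 14))*k(5, -1) = -23*√(15 + 14)*0 = -23*√29*0 = 0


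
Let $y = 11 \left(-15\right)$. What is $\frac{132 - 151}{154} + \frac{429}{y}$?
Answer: $- \frac{2097}{770} \approx -2.7234$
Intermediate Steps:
$y = -165$
$\frac{132 - 151}{154} + \frac{429}{y} = \frac{132 - 151}{154} + \frac{429}{-165} = \left(132 - 151\right) \frac{1}{154} + 429 \left(- \frac{1}{165}\right) = \left(-19\right) \frac{1}{154} - \frac{13}{5} = - \frac{19}{154} - \frac{13}{5} = - \frac{2097}{770}$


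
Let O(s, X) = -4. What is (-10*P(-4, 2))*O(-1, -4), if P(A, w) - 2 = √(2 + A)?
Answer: 80 + 40*I*√2 ≈ 80.0 + 56.569*I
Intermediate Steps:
P(A, w) = 2 + √(2 + A)
(-10*P(-4, 2))*O(-1, -4) = -10*(2 + √(2 - 4))*(-4) = -10*(2 + √(-2))*(-4) = -10*(2 + I*√2)*(-4) = (-20 - 10*I*√2)*(-4) = 80 + 40*I*√2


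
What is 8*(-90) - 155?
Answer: -875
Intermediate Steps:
8*(-90) - 155 = -720 - 155 = -875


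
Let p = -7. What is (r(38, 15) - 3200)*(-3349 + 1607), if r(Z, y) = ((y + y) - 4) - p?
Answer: 5516914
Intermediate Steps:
r(Z, y) = 3 + 2*y (r(Z, y) = ((y + y) - 4) - 1*(-7) = (2*y - 4) + 7 = (-4 + 2*y) + 7 = 3 + 2*y)
(r(38, 15) - 3200)*(-3349 + 1607) = ((3 + 2*15) - 3200)*(-3349 + 1607) = ((3 + 30) - 3200)*(-1742) = (33 - 3200)*(-1742) = -3167*(-1742) = 5516914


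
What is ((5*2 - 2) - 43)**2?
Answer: 1225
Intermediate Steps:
((5*2 - 2) - 43)**2 = ((10 - 2) - 43)**2 = (8 - 43)**2 = (-35)**2 = 1225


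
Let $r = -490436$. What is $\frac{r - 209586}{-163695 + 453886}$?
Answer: $- \frac{700022}{290191} \approx -2.4123$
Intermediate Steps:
$\frac{r - 209586}{-163695 + 453886} = \frac{-490436 - 209586}{-163695 + 453886} = - \frac{700022}{290191}$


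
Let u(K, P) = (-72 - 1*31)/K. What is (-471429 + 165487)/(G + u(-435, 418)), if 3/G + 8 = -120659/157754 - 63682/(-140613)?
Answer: 701083873644717810/284482709287 ≈ 2.4644e+6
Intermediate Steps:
G = -66546789606/184378239355 (G = 3/(-8 + (-120659/157754 - 63682/(-140613))) = 3/(-8 + (-120659*1/157754 - 63682*(-1/140613))) = 3/(-8 + (-120659/157754 + 63682/140613)) = 3/(-8 - 6920133739/22182263202) = 3/(-184378239355/22182263202) = 3*(-22182263202/184378239355) = -66546789606/184378239355 ≈ -0.36093)
u(K, P) = -103/K (u(K, P) = (-72 - 31)/K = -103/K)
(-471429 + 165487)/(G + u(-435, 418)) = (-471429 + 165487)/(-66546789606/184378239355 - 103/(-435)) = -305942/(-66546789606/184378239355 - 103*(-1/435)) = -305942/(-66546789606/184378239355 + 103/435) = -305942/(-1991378965009/16040906823885) = -305942*(-16040906823885/1991378965009) = 701083873644717810/284482709287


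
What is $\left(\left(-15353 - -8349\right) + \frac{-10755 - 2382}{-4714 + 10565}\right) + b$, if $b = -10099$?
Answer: $- \frac{100082790}{5851} \approx -17105.0$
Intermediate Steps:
$\left(\left(-15353 - -8349\right) + \frac{-10755 - 2382}{-4714 + 10565}\right) + b = \left(\left(-15353 - -8349\right) + \frac{-10755 - 2382}{-4714 + 10565}\right) - 10099 = \left(\left(-15353 + 8349\right) - \frac{13137}{5851}\right) - 10099 = \left(-7004 - \frac{13137}{5851}\right) - 10099 = - \frac{40993541}{5851} - 10099 = - \frac{100082790}{5851}$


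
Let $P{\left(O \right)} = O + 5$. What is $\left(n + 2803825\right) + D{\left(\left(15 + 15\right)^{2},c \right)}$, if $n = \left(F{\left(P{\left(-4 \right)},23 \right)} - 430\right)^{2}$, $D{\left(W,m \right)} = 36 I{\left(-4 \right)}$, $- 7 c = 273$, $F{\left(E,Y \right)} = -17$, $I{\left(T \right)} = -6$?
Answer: $3003418$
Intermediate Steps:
$P{\left(O \right)} = 5 + O$
$c = -39$ ($c = \left(- \frac{1}{7}\right) 273 = -39$)
$D{\left(W,m \right)} = -216$ ($D{\left(W,m \right)} = 36 \left(-6\right) = -216$)
$n = 199809$ ($n = \left(-17 - 430\right)^{2} = \left(-447\right)^{2} = 199809$)
$\left(n + 2803825\right) + D{\left(\left(15 + 15\right)^{2},c \right)} = \left(199809 + 2803825\right) - 216 = 3003634 - 216 = 3003418$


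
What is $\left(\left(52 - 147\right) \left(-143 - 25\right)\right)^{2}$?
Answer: $254721600$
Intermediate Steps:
$\left(\left(52 - 147\right) \left(-143 - 25\right)\right)^{2} = \left(\left(-95\right) \left(-168\right)\right)^{2} = 15960^{2} = 254721600$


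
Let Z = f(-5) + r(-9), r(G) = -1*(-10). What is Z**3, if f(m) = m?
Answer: 125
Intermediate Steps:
r(G) = 10
Z = 5 (Z = -5 + 10 = 5)
Z**3 = 5**3 = 125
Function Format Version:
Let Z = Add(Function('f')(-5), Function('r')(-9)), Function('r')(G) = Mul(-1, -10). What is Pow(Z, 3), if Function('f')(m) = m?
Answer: 125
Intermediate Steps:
Function('r')(G) = 10
Z = 5 (Z = Add(-5, 10) = 5)
Pow(Z, 3) = Pow(5, 3) = 125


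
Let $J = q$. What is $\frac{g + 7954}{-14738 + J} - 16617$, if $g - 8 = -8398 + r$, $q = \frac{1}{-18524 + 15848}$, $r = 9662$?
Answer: $- \frac{93625815327}{5634127} \approx -16618.0$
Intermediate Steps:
$q = - \frac{1}{2676}$ ($q = \frac{1}{-2676} = - \frac{1}{2676} \approx -0.00037369$)
$J = - \frac{1}{2676} \approx -0.00037369$
$g = 1272$ ($g = 8 + \left(-8398 + 9662\right) = 8 + 1264 = 1272$)
$\frac{g + 7954}{-14738 + J} - 16617 = \frac{1272 + 7954}{-14738 - \frac{1}{2676}} - 16617 = \frac{9226}{- \frac{39438889}{2676}} - 16617 = 9226 \left(- \frac{2676}{39438889}\right) - 16617 = - \frac{3526968}{5634127} - 16617 = - \frac{93625815327}{5634127}$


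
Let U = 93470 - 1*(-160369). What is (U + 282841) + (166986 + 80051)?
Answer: 783717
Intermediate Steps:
U = 253839 (U = 93470 + 160369 = 253839)
(U + 282841) + (166986 + 80051) = (253839 + 282841) + (166986 + 80051) = 536680 + 247037 = 783717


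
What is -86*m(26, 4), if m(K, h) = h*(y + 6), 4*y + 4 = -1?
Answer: -1634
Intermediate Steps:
y = -5/4 (y = -1 + (1/4)*(-1) = -1 - 1/4 = -5/4 ≈ -1.2500)
m(K, h) = 19*h/4 (m(K, h) = h*(-5/4 + 6) = h*(19/4) = 19*h/4)
-86*m(26, 4) = -817*4/2 = -86*19 = -1634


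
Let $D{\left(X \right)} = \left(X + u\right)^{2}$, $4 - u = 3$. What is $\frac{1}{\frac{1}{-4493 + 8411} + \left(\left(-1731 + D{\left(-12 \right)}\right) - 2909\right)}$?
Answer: $- \frac{3918}{17705441} \approx -0.00022129$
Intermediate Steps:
$u = 1$ ($u = 4 - 3 = 1$)
$D{\left(X \right)} = \left(1 + X\right)^{2}$ ($D{\left(X \right)} = \left(X + 1\right)^{2} = \left(1 + X\right)^{2}$)
$\frac{1}{\frac{1}{-4493 + 8411} + \left(\left(-1731 + D{\left(-12 \right)}\right) - 2909\right)} = \frac{1}{\frac{1}{-4493 + 8411} - \left(4640 - \left(1 - 12\right)^{2}\right)} = \frac{1}{\frac{1}{3918} - \left(4640 - 121\right)} = \frac{1}{\frac{1}{3918} + \left(\left(-1731 + 121\right) - 2909\right)} = \frac{1}{\frac{1}{3918} - 4519} = \frac{1}{- \frac{17705441}{3918}} = - \frac{3918}{17705441}$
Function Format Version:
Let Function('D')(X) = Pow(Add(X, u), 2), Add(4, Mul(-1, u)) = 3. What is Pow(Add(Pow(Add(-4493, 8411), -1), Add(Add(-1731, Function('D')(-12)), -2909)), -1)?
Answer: Rational(-3918, 17705441) ≈ -0.00022129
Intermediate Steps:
u = 1 (u = Add(4, Mul(-1, 3)) = Add(4, -3) = 1)
Function('D')(X) = Pow(Add(1, X), 2) (Function('D')(X) = Pow(Add(X, 1), 2) = Pow(Add(1, X), 2))
Pow(Add(Pow(Add(-4493, 8411), -1), Add(Add(-1731, Function('D')(-12)), -2909)), -1) = Pow(Add(Pow(Add(-4493, 8411), -1), Add(Add(-1731, Pow(Add(1, -12), 2)), -2909)), -1) = Pow(Add(Pow(3918, -1), Add(Add(-1731, Pow(-11, 2)), -2909)), -1) = Pow(Add(Rational(1, 3918), Add(Add(-1731, 121), -2909)), -1) = Pow(Add(Rational(1, 3918), Add(-1610, -2909)), -1) = Pow(Add(Rational(1, 3918), -4519), -1) = Pow(Rational(-17705441, 3918), -1) = Rational(-3918, 17705441)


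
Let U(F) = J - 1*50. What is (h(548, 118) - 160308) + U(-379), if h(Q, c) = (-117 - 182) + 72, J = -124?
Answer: -160709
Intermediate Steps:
h(Q, c) = -227 (h(Q, c) = -299 + 72 = -227)
U(F) = -174 (U(F) = -124 - 1*50 = -124 - 50 = -174)
(h(548, 118) - 160308) + U(-379) = (-227 - 160308) - 174 = -160535 - 174 = -160709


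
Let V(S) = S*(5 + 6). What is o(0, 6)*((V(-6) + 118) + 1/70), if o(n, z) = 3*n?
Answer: 0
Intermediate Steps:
V(S) = 11*S (V(S) = S*11 = 11*S)
o(0, 6)*((V(-6) + 118) + 1/70) = (3*0)*((11*(-6) + 118) + 1/70) = 0*((-66 + 118) + 1/70) = 0*(52 + 1/70) = 0*(3641/70) = 0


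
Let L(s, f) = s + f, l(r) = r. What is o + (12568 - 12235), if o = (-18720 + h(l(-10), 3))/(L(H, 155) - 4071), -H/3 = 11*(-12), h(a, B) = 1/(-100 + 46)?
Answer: 64307521/190080 ≈ 338.32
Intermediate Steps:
h(a, B) = -1/54 (h(a, B) = 1/(-54) = -1/54)
H = 396 (H = -33*(-12) = -3*(-132) = 396)
L(s, f) = f + s
o = 1010881/190080 (o = (-18720 - 1/54)/((155 + 396) - 4071) = -1010881/(54*(551 - 4071)) = -1010881/54/(-3520) = -1010881/54*(-1/3520) = 1010881/190080 ≈ 5.3182)
o + (12568 - 12235) = 1010881/190080 + (12568 - 12235) = 1010881/190080 + 333 = 64307521/190080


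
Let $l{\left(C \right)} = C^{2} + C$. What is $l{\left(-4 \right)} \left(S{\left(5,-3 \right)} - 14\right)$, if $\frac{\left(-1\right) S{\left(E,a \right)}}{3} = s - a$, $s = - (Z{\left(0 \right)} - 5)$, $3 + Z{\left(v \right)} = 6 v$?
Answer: $-564$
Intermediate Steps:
$Z{\left(v \right)} = -3 + 6 v$
$s = 8$ ($s = - (\left(-3 + 6 \cdot 0\right) - 5) = - (\left(-3 + 0\right) - 5) = - (-3 - 5) = \left(-1\right) \left(-8\right) = 8$)
$S{\left(E,a \right)} = -24 + 3 a$ ($S{\left(E,a \right)} = - 3 \left(8 - a\right) = -24 + 3 a$)
$l{\left(C \right)} = C + C^{2}$
$l{\left(-4 \right)} \left(S{\left(5,-3 \right)} - 14\right) = - 4 \left(1 - 4\right) \left(\left(-24 + 3 \left(-3\right)\right) - 14\right) = \left(-4\right) \left(-3\right) \left(\left(-24 - 9\right) - 14\right) = 12 \left(-33 - 14\right) = 12 \left(-47\right) = -564$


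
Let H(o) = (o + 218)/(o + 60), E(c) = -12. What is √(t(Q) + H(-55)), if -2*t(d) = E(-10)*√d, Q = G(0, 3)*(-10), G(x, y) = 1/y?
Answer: √(815 + 50*I*√30)/5 ≈ 5.7875 + 0.94638*I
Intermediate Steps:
Q = -10/3 ≈ -3.3333
t(d) = 6*√d (t(d) = -(-6)*√d = 6*√d)
H(o) = (218 + o)/(60 + o)
√(t(Q) + H(-55)) = √(6*√(-10/3) + (218 - 55)/(60 - 55)) = √(6*(I*√30/3) + 163/5) = √(2*I*√30 + (⅕)*163) = √(2*I*√30 + 163/5) = √(163/5 + 2*I*√30)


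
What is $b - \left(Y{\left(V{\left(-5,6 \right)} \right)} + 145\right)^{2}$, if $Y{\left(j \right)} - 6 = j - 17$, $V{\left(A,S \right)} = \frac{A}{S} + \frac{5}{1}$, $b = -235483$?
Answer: $- \frac{9164629}{36} \approx -2.5457 \cdot 10^{5}$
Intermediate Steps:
$V{\left(A,S \right)} = 5 + \frac{A}{S}$ ($V{\left(A,S \right)} = \frac{A}{S} + 5 \cdot 1 = \frac{A}{S} + 5 = 5 + \frac{A}{S}$)
$Y{\left(j \right)} = -11 + j$ ($Y{\left(j \right)} = 6 + \left(j - 17\right) = 6 + \left(-17 + j\right) = -11 + j$)
$b - \left(Y{\left(V{\left(-5,6 \right)} \right)} + 145\right)^{2} = -235483 - \left(\left(-11 + \left(5 - \frac{5}{6}\right)\right) + 145\right)^{2} = -235483 - \left(\left(-11 + \frac{25}{6}\right) + 145\right)^{2} = -235483 - \left(- \frac{41}{6} + 145\right)^{2} = -235483 - \left(\frac{829}{6}\right)^{2} = -235483 - \frac{687241}{36} = - \frac{9164629}{36}$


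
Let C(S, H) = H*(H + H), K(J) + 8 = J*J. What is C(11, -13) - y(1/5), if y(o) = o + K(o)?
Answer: 8644/25 ≈ 345.76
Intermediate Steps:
K(J) = -8 + J² (K(J) = -8 + J*J = -8 + J²)
C(S, H) = 2*H² (C(S, H) = H*(2*H) = 2*H²)
y(o) = -8 + o + o² (y(o) = o + (-8 + o²) = -8 + o + o²)
C(11, -13) - y(1/5) = 2*(-13)² - (-8 + 1/5 + (1/5)²) = 2*169 - (-8 + ⅕ + (⅕)²) = 338 - (-8 + ⅕ + 1/25) = 338 - 1*(-194/25) = 338 + 194/25 = 8644/25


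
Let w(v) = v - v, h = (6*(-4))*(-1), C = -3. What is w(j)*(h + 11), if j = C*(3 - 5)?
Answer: 0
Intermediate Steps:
h = 24 (h = -24*(-1) = 24)
j = 6 (j = -3*(3 - 5) = -3*(-2) = 6)
w(v) = 0
w(j)*(h + 11) = 0*(24 + 11) = 0*35 = 0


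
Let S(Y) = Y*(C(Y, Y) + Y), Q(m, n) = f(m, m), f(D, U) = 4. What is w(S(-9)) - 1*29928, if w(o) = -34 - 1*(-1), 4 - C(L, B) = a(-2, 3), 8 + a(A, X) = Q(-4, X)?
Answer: -29961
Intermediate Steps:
Q(m, n) = 4
a(A, X) = -4 (a(A, X) = -8 + 4 = -4)
C(L, B) = 8 (C(L, B) = 4 - 1*(-4) = 4 + 4 = 8)
S(Y) = Y*(8 + Y)
w(o) = -33 (w(o) = -34 + 1 = -33)
w(S(-9)) - 1*29928 = -33 - 1*29928 = -33 - 29928 = -29961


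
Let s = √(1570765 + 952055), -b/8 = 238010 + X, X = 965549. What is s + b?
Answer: -9628472 + 2*√630705 ≈ -9.6269e+6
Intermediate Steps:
b = -9628472 (b = -8*(238010 + 965549) = -8*1203559 = -9628472)
s = 2*√630705 (s = √2522820 = 2*√630705 ≈ 1588.3)
s + b = 2*√630705 - 9628472 = -9628472 + 2*√630705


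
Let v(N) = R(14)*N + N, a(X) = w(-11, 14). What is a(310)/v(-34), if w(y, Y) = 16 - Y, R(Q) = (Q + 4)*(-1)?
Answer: 1/289 ≈ 0.0034602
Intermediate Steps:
R(Q) = -4 - Q (R(Q) = (4 + Q)*(-1) = -4 - Q)
a(X) = 2 (a(X) = 16 - 1*14 = 16 - 14 = 2)
v(N) = -17*N (v(N) = (-4 - 1*14)*N + N = (-4 - 14)*N + N = -18*N + N = -17*N)
a(310)/v(-34) = 2/((-17*(-34))) = 2/578 = 2*(1/578) = 1/289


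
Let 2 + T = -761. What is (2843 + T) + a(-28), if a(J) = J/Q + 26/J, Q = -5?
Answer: 145927/70 ≈ 2084.7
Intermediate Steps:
T = -763 (T = -2 - 761 = -763)
a(J) = 26/J - J/5 (a(J) = J/(-5) + 26/J = J*(-⅕) + 26/J = -J/5 + 26/J = 26/J - J/5)
(2843 + T) + a(-28) = (2843 - 763) + (26/(-28) - ⅕*(-28)) = 2080 + (26*(-1/28) + 28/5) = 2080 + (-13/14 + 28/5) = 2080 + 327/70 = 145927/70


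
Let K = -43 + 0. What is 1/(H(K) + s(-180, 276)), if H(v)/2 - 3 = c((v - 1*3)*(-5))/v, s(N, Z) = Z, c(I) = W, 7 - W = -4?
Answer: 43/12104 ≈ 0.0035525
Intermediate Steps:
W = 11 (W = 7 - 1*(-4) = 7 + 4 = 11)
c(I) = 11
K = -43
H(v) = 6 + 22/v (H(v) = 6 + 2*(11/v) = 6 + 22/v)
1/(H(K) + s(-180, 276)) = 1/((6 + 22/(-43)) + 276) = 1/((6 + 22*(-1/43)) + 276) = 1/((6 - 22/43) + 276) = 1/(236/43 + 276) = 1/(12104/43) = 43/12104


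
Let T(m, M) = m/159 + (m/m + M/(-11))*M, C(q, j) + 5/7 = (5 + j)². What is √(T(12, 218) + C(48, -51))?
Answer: I*√33092653517/4081 ≈ 44.576*I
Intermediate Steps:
C(q, j) = -5/7 + (5 + j)²
T(m, M) = m/159 + M*(1 - M/11) (T(m, M) = m/159 + (1 + M*(-1/11))*M = m/159 + (1 - M/11)*M = m/159 + M*(1 - M/11))
√(T(12, 218) + C(48, -51)) = √((218 - 1/11*218² + (1/159)*12) + (-5/7 + (5 - 51)²)) = √((218 - 1/11*47524 + 4/53) + (-5/7 + (-46)²)) = √((218 - 47524/11 + 4/53) + (-5/7 + 2116)) = √(-2391634/583 + 14807/7) = √(-8108957/4081) = I*√33092653517/4081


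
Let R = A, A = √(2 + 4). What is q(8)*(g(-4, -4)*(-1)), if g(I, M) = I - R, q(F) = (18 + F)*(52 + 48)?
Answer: 10400 + 2600*√6 ≈ 16769.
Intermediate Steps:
q(F) = 1800 + 100*F (q(F) = (18 + F)*100 = 1800 + 100*F)
A = √6 ≈ 2.4495
R = √6 ≈ 2.4495
g(I, M) = I - √6
q(8)*(g(-4, -4)*(-1)) = (1800 + 100*8)*((-4 - √6)*(-1)) = (1800 + 800)*(4 + √6) = 2600*(4 + √6) = 10400 + 2600*√6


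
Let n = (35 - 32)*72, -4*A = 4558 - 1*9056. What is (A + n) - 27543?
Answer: -52405/2 ≈ -26203.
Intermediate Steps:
A = 2249/2 (A = -(4558 - 1*9056)/4 = -(4558 - 9056)/4 = -¼*(-4498) = 2249/2 ≈ 1124.5)
n = 216 (n = 3*72 = 216)
(A + n) - 27543 = (2249/2 + 216) - 27543 = 2681/2 - 27543 = -52405/2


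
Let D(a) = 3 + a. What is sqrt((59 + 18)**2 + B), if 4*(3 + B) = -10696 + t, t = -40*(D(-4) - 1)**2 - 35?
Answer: sqrt(12813)/2 ≈ 56.597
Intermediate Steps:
t = -195 (t = -40*((3 - 4) - 1)**2 - 35 = -40*(-1 - 1)**2 - 35 = -40*(-2)**2 - 35 = -40*4 - 35 = -160 - 35 = -195)
B = -10903/4 (B = -3 + (-10696 - 195)/4 = -3 + (1/4)*(-10891) = -3 - 10891/4 = -10903/4 ≈ -2725.8)
sqrt((59 + 18)**2 + B) = sqrt((59 + 18)**2 - 10903/4) = sqrt(77**2 - 10903/4) = sqrt(5929 - 10903/4) = sqrt(12813/4) = sqrt(12813)/2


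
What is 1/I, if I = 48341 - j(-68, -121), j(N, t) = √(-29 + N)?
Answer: 48341/2336852378 + I*√97/2336852378 ≈ 2.0686e-5 + 4.2146e-9*I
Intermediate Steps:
I = 48341 - I*√97 (I = 48341 - √(-29 - 68) = 48341 - √(-97) = 48341 - I*√97 ≈ 48341.0 - 9.8489*I)
1/I = 1/(48341 - I*√97)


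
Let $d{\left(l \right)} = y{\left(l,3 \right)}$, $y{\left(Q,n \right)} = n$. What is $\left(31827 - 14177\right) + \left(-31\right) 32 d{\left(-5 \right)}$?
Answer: $14674$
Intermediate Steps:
$d{\left(l \right)} = 3$
$\left(31827 - 14177\right) + \left(-31\right) 32 d{\left(-5 \right)} = \left(31827 - 14177\right) + \left(-31\right) 32 \cdot 3 = 17650 - 2976 = 14674$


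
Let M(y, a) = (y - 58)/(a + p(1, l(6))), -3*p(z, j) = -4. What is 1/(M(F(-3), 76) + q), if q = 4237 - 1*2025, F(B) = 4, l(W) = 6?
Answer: 116/256511 ≈ 0.00045222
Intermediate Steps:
p(z, j) = 4/3 (p(z, j) = -⅓*(-4) = 4/3)
q = 2212 (q = 4237 - 2025 = 2212)
M(y, a) = (-58 + y)/(4/3 + a) (M(y, a) = (y - 58)/(a + 4/3) = (-58 + y)/(4/3 + a))
1/(M(F(-3), 76) + q) = 1/(3*(-58 + 4)/(4 + 3*76) + 2212) = 1/(3*(-54)/(4 + 228) + 2212) = 1/(3*(-54)/232 + 2212) = 1/(3*(1/232)*(-54) + 2212) = 1/(-81/116 + 2212) = 1/(256511/116) = 116/256511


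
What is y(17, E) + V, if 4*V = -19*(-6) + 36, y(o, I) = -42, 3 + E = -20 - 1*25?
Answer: -9/2 ≈ -4.5000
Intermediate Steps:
E = -48 (E = -3 + (-20 - 1*25) = -3 + (-20 - 25) = -3 - 45 = -48)
V = 75/2 (V = (-19*(-6) + 36)/4 = (114 + 36)/4 = (1/4)*150 = 75/2 ≈ 37.500)
y(17, E) + V = -42 + 75/2 = -9/2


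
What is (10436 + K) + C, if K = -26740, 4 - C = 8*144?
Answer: -17452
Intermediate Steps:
C = -1148 (C = 4 - 8*144 = 4 - 1*1152 = 4 - 1152 = -1148)
(10436 + K) + C = (10436 - 26740) - 1148 = -16304 - 1148 = -17452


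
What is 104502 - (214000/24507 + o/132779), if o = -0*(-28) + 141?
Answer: 340022652456919/3254014953 ≈ 1.0449e+5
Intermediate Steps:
o = 141 (o = -207*0 + 141 = 0 + 141 = 141)
104502 - (214000/24507 + o/132779) = 104502 - (214000/24507 + 141/132779) = 104502 - 1*28418161487/3254014953 = 104502 - 28418161487/3254014953 = 340022652456919/3254014953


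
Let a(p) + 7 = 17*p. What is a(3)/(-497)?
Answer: -44/497 ≈ -0.088531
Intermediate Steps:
a(p) = -7 + 17*p
a(3)/(-497) = (-7 + 17*3)/(-497) = (-7 + 51)*(-1/497) = 44*(-1/497) = -44/497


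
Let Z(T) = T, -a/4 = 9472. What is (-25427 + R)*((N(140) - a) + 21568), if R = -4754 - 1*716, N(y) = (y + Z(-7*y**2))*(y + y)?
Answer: 1183890977568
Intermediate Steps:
a = -37888 (a = -4*9472 = -37888)
N(y) = 2*y*(y - 7*y**2) (N(y) = (y - 7*y**2)*(y + y) = (y - 7*y**2)*(2*y) = 2*y*(y - 7*y**2))
R = -5470 (R = -4754 - 716 = -5470)
(-25427 + R)*((N(140) - a) + 21568) = (-25427 - 5470)*((140**2*(2 - 14*140) - 1*(-37888)) + 21568) = -30897*((19600*(2 - 1960) + 37888) + 21568) = -30897*((19600*(-1958) + 37888) + 21568) = -30897*((-38376800 + 37888) + 21568) = -30897*(-38338912 + 21568) = -30897*(-38317344) = 1183890977568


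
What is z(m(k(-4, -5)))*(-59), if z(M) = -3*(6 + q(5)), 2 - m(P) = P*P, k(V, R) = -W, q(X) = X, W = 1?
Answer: 1947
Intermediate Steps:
k(V, R) = -1 (k(V, R) = -1*1 = -1)
m(P) = 2 - P² (m(P) = 2 - P*P = 2 - P²)
z(M) = -33 (z(M) = -3*(6 + 5) = -3*11 = -33)
z(m(k(-4, -5)))*(-59) = -33*(-59) = 1947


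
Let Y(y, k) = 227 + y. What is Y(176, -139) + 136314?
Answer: 136717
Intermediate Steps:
Y(176, -139) + 136314 = (227 + 176) + 136314 = 403 + 136314 = 136717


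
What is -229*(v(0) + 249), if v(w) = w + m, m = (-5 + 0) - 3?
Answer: -55189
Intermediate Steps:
m = -8 (m = -5 - 3 = -8)
v(w) = -8 + w (v(w) = w - 8 = -8 + w)
-229*(v(0) + 249) = -229*((-8 + 0) + 249) = -229*(-8 + 249) = -229*241 = -55189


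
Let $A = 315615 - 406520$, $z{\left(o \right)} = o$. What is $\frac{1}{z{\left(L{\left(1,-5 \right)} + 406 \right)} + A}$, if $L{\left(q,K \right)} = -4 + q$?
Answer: $- \frac{1}{90502} \approx -1.1049 \cdot 10^{-5}$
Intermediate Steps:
$A = -90905$
$\frac{1}{z{\left(L{\left(1,-5 \right)} + 406 \right)} + A} = \frac{1}{\left(\left(-4 + 1\right) + 406\right) - 90905} = \frac{1}{\left(-3 + 406\right) - 90905} = \frac{1}{403 - 90905} = \frac{1}{-90502} = - \frac{1}{90502}$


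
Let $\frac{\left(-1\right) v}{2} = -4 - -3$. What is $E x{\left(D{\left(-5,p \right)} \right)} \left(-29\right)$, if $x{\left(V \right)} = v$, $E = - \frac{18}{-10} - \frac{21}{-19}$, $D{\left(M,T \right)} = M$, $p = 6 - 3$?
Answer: $- \frac{16008}{95} \approx -168.51$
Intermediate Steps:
$p = 3$
$E = \frac{276}{95}$ ($E = \left(-18\right) \left(- \frac{1}{10}\right) - - \frac{21}{19} = \frac{9}{5} + \frac{21}{19} = \frac{276}{95} \approx 2.9053$)
$v = 2$ ($v = - 2 \left(-4 - -3\right) = - 2 \left(-4 + 3\right) = \left(-2\right) \left(-1\right) = 2$)
$x{\left(V \right)} = 2$
$E x{\left(D{\left(-5,p \right)} \right)} \left(-29\right) = \frac{276}{95} \cdot 2 \left(-29\right) = \frac{552}{95} \left(-29\right) = - \frac{16008}{95}$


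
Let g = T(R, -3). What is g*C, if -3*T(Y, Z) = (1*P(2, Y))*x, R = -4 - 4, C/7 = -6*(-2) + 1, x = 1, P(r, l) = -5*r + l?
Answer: 546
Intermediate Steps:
P(r, l) = l - 5*r
C = 91 (C = 7*(-6*(-2) + 1) = 7*(12 + 1) = 7*13 = 91)
R = -8
T(Y, Z) = 10/3 - Y/3 (T(Y, Z) = -1*(Y - 5*2)/3 = -1*(Y - 10)/3 = -1*(-10 + Y)/3 = -(-10 + Y)/3 = 10/3 - Y/3)
g = 6 (g = 10/3 - ⅓*(-8) = 10/3 + 8/3 = 6)
g*C = 6*91 = 546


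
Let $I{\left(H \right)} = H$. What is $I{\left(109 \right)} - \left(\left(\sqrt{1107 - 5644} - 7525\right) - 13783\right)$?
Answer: $21417 - i \sqrt{4537} \approx 21417.0 - 67.357 i$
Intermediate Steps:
$I{\left(109 \right)} - \left(\left(\sqrt{1107 - 5644} - 7525\right) - 13783\right) = 109 - \left(\left(\sqrt{1107 - 5644} - 7525\right) - 13783\right) = 109 - \left(\left(\sqrt{-4537} - 7525\right) - 13783\right) = 109 - \left(\left(i \sqrt{4537} - 7525\right) - 13783\right) = 109 - \left(\left(-7525 + i \sqrt{4537}\right) - 13783\right) = 109 - \left(-21308 + i \sqrt{4537}\right) = 109 + \left(21308 - i \sqrt{4537}\right) = 21417 - i \sqrt{4537}$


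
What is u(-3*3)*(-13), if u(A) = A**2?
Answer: -1053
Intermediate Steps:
u(-3*3)*(-13) = (-3*3)**2*(-13) = (-9)**2*(-13) = 81*(-13) = -1053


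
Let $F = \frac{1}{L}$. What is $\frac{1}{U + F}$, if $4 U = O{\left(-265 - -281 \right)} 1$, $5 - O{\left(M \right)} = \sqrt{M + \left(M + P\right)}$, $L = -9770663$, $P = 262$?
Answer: $- \frac{636438984286924}{8560105169816855} - \frac{2673043952867932 \sqrt{6}}{25680315509450565} \approx -0.32931$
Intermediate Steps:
$O{\left(M \right)} = 5 - \sqrt{262 + 2 M}$ ($O{\left(M \right)} = 5 - \sqrt{M + \left(M + 262\right)} = 5 - \sqrt{M + \left(262 + M\right)} = 5 - \sqrt{262 + 2 M}$)
$U = \frac{5}{4} - \frac{7 \sqrt{6}}{4}$ ($U = \frac{\left(5 - \sqrt{262 + 2 \left(-265 - -281\right)}\right) 1}{4} = \frac{\left(5 - \sqrt{262 + 2 \left(-265 + 281\right)}\right) 1}{4} = \frac{\left(5 - \sqrt{262 + 2 \cdot 16}\right) 1}{4} = \frac{\left(5 - \sqrt{262 + 32}\right) 1}{4} = \frac{\left(5 - \sqrt{294}\right) 1}{4} = \frac{\left(5 - 7 \sqrt{6}\right) 1}{4} = \frac{5 - 7 \sqrt{6}}{4} = \frac{5}{4} - \frac{7 \sqrt{6}}{4} \approx -3.0366$)
$F = - \frac{1}{9770663}$ ($F = \frac{1}{-9770663} = - \frac{1}{9770663} \approx -1.0235 \cdot 10^{-7}$)
$\frac{1}{U + F} = \frac{1}{\left(\frac{5}{4} - \frac{7 \sqrt{6}}{4}\right) - \frac{1}{9770663}} = \frac{1}{\frac{48853311}{39082652} - \frac{7 \sqrt{6}}{4}}$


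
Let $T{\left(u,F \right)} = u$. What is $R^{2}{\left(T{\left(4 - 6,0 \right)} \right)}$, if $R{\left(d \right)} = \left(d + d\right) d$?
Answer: $64$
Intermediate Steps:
$R{\left(d \right)} = 2 d^{2}$ ($R{\left(d \right)} = 2 d d = 2 d^{2}$)
$R^{2}{\left(T{\left(4 - 6,0 \right)} \right)} = \left(2 \left(4 - 6\right)^{2}\right)^{2} = \left(2 \left(-2\right)^{2}\right)^{2} = \left(2 \cdot 4\right)^{2} = 8^{2} = 64$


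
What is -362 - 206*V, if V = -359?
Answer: 73592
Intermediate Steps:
-362 - 206*V = -362 - 206*(-359) = -362 + 73954 = 73592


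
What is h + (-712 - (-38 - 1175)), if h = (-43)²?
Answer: 2350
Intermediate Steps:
h = 1849
h + (-712 - (-38 - 1175)) = 1849 + (-712 - (-38 - 1175)) = 1849 + (-712 - 1*(-1213)) = 1849 + (-712 + 1213) = 1849 + 501 = 2350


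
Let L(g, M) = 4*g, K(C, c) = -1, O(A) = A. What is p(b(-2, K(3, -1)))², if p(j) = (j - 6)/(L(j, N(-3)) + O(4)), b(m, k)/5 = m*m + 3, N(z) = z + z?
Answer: 841/20736 ≈ 0.040558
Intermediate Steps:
N(z) = 2*z
b(m, k) = 15 + 5*m² (b(m, k) = 5*(m*m + 3) = 5*(m² + 3) = 5*(3 + m²) = 15 + 5*m²)
p(j) = (-6 + j)/(4 + 4*j) (p(j) = (j - 6)/(4*j + 4) = (-6 + j)/(4 + 4*j))
p(b(-2, K(3, -1)))² = ((-6 + (15 + 5*(-2)²))/(4*(1 + (15 + 5*(-2)²))))² = ((-6 + (15 + 5*4))/(4*(1 + (15 + 5*4))))² = ((-6 + (15 + 20))/(4*(1 + (15 + 20))))² = ((-6 + 35)/(4*(1 + 35)))² = ((¼)*29/36)² = ((¼)*(1/36)*29)² = (29/144)² = 841/20736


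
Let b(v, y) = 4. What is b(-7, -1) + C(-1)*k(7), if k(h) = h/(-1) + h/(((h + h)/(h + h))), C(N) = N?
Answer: 4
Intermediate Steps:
k(h) = 0 (k(h) = h*(-1) + h/(((2*h)/((2*h)))) = -h + h/(((2*h)*(1/(2*h)))) = -h + h/1 = -h + h*1 = -h + h = 0)
b(-7, -1) + C(-1)*k(7) = 4 - 1*0 = 4 + 0 = 4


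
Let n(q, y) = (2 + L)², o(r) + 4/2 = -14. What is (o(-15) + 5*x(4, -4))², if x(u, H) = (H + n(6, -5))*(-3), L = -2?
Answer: 1936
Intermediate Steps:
o(r) = -16 (o(r) = -2 - 14 = -16)
n(q, y) = 0 (n(q, y) = (2 - 2)² = 0² = 0)
x(u, H) = -3*H (x(u, H) = (H + 0)*(-3) = H*(-3) = -3*H)
(o(-15) + 5*x(4, -4))² = (-16 + 5*(-3*(-4)))² = (-16 + 5*12)² = (-16 + 60)² = 44² = 1936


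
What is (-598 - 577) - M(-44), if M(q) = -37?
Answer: -1138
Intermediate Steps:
(-598 - 577) - M(-44) = (-598 - 577) - 1*(-37) = -1175 + 37 = -1138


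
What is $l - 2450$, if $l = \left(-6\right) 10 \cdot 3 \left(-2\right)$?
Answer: $-2090$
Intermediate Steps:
$l = 360$ ($l = \left(-60\right) \left(-6\right) = 360$)
$l - 2450 = 360 - 2450 = -2090$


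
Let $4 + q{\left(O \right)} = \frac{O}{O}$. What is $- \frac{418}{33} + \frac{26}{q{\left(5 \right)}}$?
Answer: $- \frac{64}{3} \approx -21.333$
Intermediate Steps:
$q{\left(O \right)} = -3$ ($q{\left(O \right)} = -4 + \frac{O}{O} = -4 + 1 = -3$)
$- \frac{418}{33} + \frac{26}{q{\left(5 \right)}} = - \frac{418}{33} + \frac{26}{-3} = \left(-418\right) \frac{1}{33} + 26 \left(- \frac{1}{3}\right) = - \frac{38}{3} - \frac{26}{3} = - \frac{64}{3}$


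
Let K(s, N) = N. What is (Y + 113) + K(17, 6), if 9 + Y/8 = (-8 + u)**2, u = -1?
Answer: 695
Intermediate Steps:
Y = 576 (Y = -72 + 8*(-8 - 1)**2 = -72 + 8*(-9)**2 = -72 + 8*81 = -72 + 648 = 576)
(Y + 113) + K(17, 6) = (576 + 113) + 6 = 689 + 6 = 695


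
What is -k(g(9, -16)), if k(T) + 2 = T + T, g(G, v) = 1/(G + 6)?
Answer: 28/15 ≈ 1.8667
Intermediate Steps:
g(G, v) = 1/(6 + G)
k(T) = -2 + 2*T (k(T) = -2 + (T + T) = -2 + 2*T)
-k(g(9, -16)) = -(-2 + 2/(6 + 9)) = -(-2 + 2/15) = -1*(-28/15) = 28/15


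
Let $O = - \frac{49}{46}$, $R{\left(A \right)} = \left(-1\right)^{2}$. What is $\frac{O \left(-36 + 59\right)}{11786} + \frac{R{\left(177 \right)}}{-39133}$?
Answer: $- \frac{1941089}{922443076} \approx -0.0021043$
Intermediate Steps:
$R{\left(A \right)} = 1$
$O = - \frac{49}{46}$ ($O = \left(-49\right) \frac{1}{46} = - \frac{49}{46} \approx -1.0652$)
$\frac{O \left(-36 + 59\right)}{11786} + \frac{R{\left(177 \right)}}{-39133} = \frac{\left(- \frac{49}{46}\right) \left(-36 + 59\right)}{11786} + 1 \frac{1}{-39133} = \left(- \frac{49}{46}\right) 23 \cdot \frac{1}{11786} + 1 \left(- \frac{1}{39133}\right) = \left(- \frac{49}{2}\right) \frac{1}{11786} - \frac{1}{39133} = - \frac{49}{23572} - \frac{1}{39133} = - \frac{1941089}{922443076}$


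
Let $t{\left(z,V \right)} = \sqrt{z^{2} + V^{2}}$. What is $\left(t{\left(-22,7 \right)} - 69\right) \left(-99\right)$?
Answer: $6831 - 99 \sqrt{533} \approx 4545.4$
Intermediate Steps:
$t{\left(z,V \right)} = \sqrt{V^{2} + z^{2}}$
$\left(t{\left(-22,7 \right)} - 69\right) \left(-99\right) = \left(\sqrt{7^{2} + \left(-22\right)^{2}} - 69\right) \left(-99\right) = \left(\sqrt{49 + 484} - 69\right) \left(-99\right) = \left(\sqrt{533} - 69\right) \left(-99\right) = \left(-69 + \sqrt{533}\right) \left(-99\right) = 6831 - 99 \sqrt{533}$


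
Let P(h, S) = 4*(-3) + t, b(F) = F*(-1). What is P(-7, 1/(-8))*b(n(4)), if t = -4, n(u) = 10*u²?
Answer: 2560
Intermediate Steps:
b(F) = -F
P(h, S) = -16 (P(h, S) = 4*(-3) - 4 = -12 - 4 = -16)
P(-7, 1/(-8))*b(n(4)) = -(-16)*10*4² = -(-16)*10*16 = -(-16)*160 = -16*(-160) = 2560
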